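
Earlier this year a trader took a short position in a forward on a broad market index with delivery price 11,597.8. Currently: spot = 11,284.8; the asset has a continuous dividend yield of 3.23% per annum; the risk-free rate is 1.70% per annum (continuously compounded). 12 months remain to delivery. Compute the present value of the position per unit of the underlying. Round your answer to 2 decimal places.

Current fair forward for the remaining 12 months: F = S·e^((r − q)·T), (r − q) = 0.0170 − 0.0323 = -0.0153
F = 11284.8 · e^(-0.0153 × 12/12) = 11284.8 × 0.98481645 = 11113.4567
Value of long forward = (F − K)·e^(−rT) = (11113.4567 − 11597.8) · e^(−0.0170·12/12)
= -484.3433 × 0.98314368 = -476.18
Short position value = −(long value) = 476.18

476.18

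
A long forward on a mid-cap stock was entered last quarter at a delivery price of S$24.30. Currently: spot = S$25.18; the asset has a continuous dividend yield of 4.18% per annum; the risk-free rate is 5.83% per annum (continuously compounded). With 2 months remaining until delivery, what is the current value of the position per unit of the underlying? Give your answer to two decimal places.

Current fair forward for the remaining 2 months: F = S·e^((r − q)·T), (r − q) = 0.0583 − 0.0418 = 0.0165
F = 25.18 · e^(0.0165 × 2/12) = 25.18 × 1.002754 = 25.2493
Value of long forward = (F − K)·e^(−rT) = (25.2493 − 24.30) · e^(−0.0583·2/12)
= 0.9493 × 0.990330 = 0.94

S$0.94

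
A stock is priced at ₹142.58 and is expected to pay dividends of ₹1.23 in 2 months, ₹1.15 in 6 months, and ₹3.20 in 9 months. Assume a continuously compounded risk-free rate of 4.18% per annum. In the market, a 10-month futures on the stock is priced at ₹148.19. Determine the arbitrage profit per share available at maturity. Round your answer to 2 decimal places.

₹6.20 per share

PV(dividends) I = 1.23·e^(−0.0418·2/12) + 1.15·e^(−0.0418·6/12) + 3.20·e^(−0.0418·9/12) = 5.4489
Fair futures F* = (S − I)·e^(rT) = (142.58 − 5.4489)·e^0.034833 = 137.1311 × 1.035447 = 141.9920
Market ₹148.19 > fair 141.9920: forward overpriced → cash-and-carry (borrow at r, buy the stock and collect the dividends, short the forward).
Profit at T = |F_mkt − F*| = |148.19 − 141.9920| = ₹6.20 per share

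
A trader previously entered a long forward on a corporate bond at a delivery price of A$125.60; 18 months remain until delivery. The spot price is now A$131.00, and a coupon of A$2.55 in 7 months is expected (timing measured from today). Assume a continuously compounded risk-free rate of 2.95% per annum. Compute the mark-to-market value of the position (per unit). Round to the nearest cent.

PV(remaining coupons) I = 2.55·e^(−0.0295·7/12) = 2.5065
Current forward F = (S − I)·e^(rT) = (131.00 − 2.5065)·e^(0.0295·18/12) = 128.4935 × 1.045244 = 134.3071
Value (long) = (F − K)·e^(−rT) = (134.3071 − 125.60) × 0.956715 = 8.3302
Value = A$8.33

A$8.33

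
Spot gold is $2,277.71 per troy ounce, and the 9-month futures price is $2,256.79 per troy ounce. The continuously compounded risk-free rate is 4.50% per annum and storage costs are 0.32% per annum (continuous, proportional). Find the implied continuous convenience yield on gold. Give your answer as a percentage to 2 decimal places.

F = S·e^((r+u−y)T) ⇒ (r+u−y) = ln(F/S)/T
ln(2256.79/2277.71) = -0.009227; /T ⇒ -0.012303
y = r + u − ln(F/S)/T = 0.0450 + 0.0032 + 0.012303 = 0.060503
y = 6.05%

6.05%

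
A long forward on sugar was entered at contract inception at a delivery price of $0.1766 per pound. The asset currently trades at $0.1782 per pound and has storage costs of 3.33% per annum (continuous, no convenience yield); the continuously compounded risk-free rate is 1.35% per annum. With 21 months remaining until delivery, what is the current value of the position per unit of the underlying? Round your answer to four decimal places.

$0.0164 per pound

Current fair forward for the remaining 21 months: F = S·e^((r + u)·T), (r + u) = 0.0135 + 0.0333 = 0.0468
F = 0.1782 · e^(0.0468 × 21/12) = 0.1782 × 1.085347 = 0.1934
Value of long forward = (F − K)·e^(−rT) = (0.1934 − 0.1766) · e^(−0.0135·21/12)
= 0.0168 × 0.976652 = 0.0164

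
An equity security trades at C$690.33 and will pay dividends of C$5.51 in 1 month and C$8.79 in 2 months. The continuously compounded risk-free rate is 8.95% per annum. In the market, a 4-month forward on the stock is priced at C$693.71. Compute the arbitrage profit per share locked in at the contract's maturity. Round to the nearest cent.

C$2.97 per share

PV(dividends) I = 5.51·e^(−0.0895·1/12) + 8.79·e^(−0.0895·2/12) = 14.1289
Fair forward F* = (S − I)·e^(rT) = (690.33 − 14.1289)·e^0.029833 = 676.2011 × 1.030282 = 696.6778
Market C$693.71 < fair 696.6778: forward underpriced → reverse cash-and-carry (short the stock, invest proceeds at r, pay the dividends, go long the forward).
Profit at T = |F_mkt − F*| = |693.71 − 696.6778| = C$2.97 per share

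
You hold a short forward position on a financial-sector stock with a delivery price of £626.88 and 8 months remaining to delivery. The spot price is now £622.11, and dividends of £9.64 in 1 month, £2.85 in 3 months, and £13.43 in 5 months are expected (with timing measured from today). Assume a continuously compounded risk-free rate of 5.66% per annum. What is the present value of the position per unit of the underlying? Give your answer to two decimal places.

PV(remaining dividends) I = 9.64·e^(−0.0566·1/12) + 2.85·e^(−0.0566·3/12) + 13.43·e^(−0.0566·5/12) = 25.5216
Current forward F = (S − I)·e^(rT) = (622.11 − 25.5216)·e^(0.0566·8/12) = 596.5884 × 1.038454 = 619.5296
Value (long) = (F − K)·e^(−rT) = (619.5296 − 626.88) × 0.962970 = -7.0782
Short position value = −(long value) = £7.08

£7.08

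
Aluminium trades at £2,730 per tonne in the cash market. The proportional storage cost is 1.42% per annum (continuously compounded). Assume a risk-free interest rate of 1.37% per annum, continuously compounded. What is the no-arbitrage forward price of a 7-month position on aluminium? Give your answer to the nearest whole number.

Net carry = r + u − y = 0.0137 + 0.0142 − 0.0000 = 0.0279
F = S·e^((r+u−y)T) = 2730 · e^(0.0279 × 7/12) = 2730 · e^0.016275
= 2730 × 1.016408 = £2,775 per tonne

£2,775 per tonne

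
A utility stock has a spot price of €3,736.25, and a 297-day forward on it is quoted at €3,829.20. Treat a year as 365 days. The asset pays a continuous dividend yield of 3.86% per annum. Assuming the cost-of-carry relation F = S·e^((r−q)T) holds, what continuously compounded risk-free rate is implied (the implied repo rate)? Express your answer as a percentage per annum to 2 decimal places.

From F = S·e^((r−q)T): (r − q) = ln(F/S)/T
ln(3829.20/3736.25) = ln(1.024878) = 0.024574
(r − q) = 0.024574 / (297/365) = 0.030200
r = ln(F/S)/T + q = 0.030200 + 0.0386 = 0.068800
r = 6.88%

6.88%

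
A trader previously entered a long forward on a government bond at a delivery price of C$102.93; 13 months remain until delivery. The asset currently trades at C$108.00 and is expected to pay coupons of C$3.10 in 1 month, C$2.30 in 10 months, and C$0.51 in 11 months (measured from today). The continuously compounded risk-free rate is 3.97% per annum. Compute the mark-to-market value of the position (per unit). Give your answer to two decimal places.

PV(remaining coupons) I = 3.10·e^(−0.0397·1/12) + 2.30·e^(−0.0397·10/12) + 0.51·e^(−0.0397·11/12) = 5.8067
Current forward F = (S − I)·e^(rT) = (108.00 − 5.8067)·e^(0.0397·13/12) = 102.1933 × 1.043947 = 106.6844
Value (long) = (F − K)·e^(−rT) = (106.6844 − 102.93) × 0.957903 = 3.5964
Value = C$3.60

C$3.60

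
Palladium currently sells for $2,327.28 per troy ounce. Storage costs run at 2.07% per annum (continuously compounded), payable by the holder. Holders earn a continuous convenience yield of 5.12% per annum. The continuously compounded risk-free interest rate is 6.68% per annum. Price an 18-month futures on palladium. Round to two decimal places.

$2,457.51 per troy ounce

Net carry = r + u − y = 0.0668 + 0.0207 − 0.0512 = 0.0363
F = S·e^((r+u−y)T) = 2327.28 · e^(0.0363 × 18/12) = 2327.28 · e^0.05445000
= 2327.28 × 1.05595968 = $2,457.51 per troy ounce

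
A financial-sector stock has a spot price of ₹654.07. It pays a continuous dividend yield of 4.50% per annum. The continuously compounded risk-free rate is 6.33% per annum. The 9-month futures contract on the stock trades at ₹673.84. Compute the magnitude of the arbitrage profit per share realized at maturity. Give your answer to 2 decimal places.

Fair futures: F* = S·e^(carry·T), with carry = (r − q) = 0.0633 − 0.0450 = 0.0183
F* = 654.07 · e^(0.0183 × 9/12) = 654.07 · e^0.013725 = 654.07 × 1.013820 = ₹663.1092
Market ₹673.84 > fair ₹663.1092: forward overpriced → cash-and-carry (buy spot, short the forward).
At maturity, profit = |F_mkt − F*| = |673.84 − 663.1092| = ₹10.73 per share

₹10.73 per share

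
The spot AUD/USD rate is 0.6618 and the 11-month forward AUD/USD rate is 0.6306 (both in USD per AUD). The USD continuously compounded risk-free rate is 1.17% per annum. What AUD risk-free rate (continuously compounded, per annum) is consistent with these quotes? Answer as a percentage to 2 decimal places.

6.44%

F = S·e^((r_USD − r_AUD)T) ⇒ r_AUD = r_USD − ln(F/S)/T
ln(0.6306/0.6618) = -0.048292; /(11/12) = -0.052682
r_AUD = 0.0117 + 0.052682 = 0.064382
r_AUD = 6.44%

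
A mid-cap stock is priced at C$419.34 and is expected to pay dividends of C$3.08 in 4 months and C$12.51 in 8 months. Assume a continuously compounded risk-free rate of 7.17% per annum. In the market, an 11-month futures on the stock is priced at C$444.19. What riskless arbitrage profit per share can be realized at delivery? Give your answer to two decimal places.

PV(dividends) I = 3.08·e^(−0.0717·4/12) + 12.51·e^(−0.0717·8/12) = 14.9333
Fair futures F* = (S − I)·e^(rT) = (419.34 − 14.9333)·e^0.065725 = 404.4067 × 1.067933 = 431.8793
Market C$444.19 > fair 431.8793: forward overpriced → cash-and-carry (borrow at r, buy the stock and collect the dividends, short the forward).
Profit at T = |F_mkt − F*| = |444.19 − 431.8793| = C$12.31 per share

C$12.31 per share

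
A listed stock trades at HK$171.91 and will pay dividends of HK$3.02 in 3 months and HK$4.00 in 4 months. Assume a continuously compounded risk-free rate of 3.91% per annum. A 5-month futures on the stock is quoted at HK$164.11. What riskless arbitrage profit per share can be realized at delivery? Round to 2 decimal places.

PV(dividends) I = 3.02·e^(−0.0391·3/12) + 4.00·e^(−0.0391·4/12) = 6.9388
Fair futures F* = (S − I)·e^(rT) = (171.91 − 6.9388)·e^0.016292 = 164.9712 × 1.016425 = 167.6809
Market HK$164.11 < fair 167.6809: forward underpriced → reverse cash-and-carry (short the stock, invest proceeds at r, pay the dividends, go long the forward).
Profit at T = |F_mkt − F*| = |164.11 − 167.6809| = HK$3.57 per share

HK$3.57 per share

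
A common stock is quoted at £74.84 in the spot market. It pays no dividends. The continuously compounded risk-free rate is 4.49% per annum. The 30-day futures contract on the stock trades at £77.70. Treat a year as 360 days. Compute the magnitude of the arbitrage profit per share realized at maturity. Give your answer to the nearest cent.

Fair futures: F* = S·e^(carry·T), with carry = r = 0.0449
F* = 74.84 · e^(0.0449 × 30/360) = 74.84 · e^0.003742 = 74.84 × 1.003749 = £75.1206
Market £77.70 > fair £75.1206: forward overpriced → cash-and-carry (buy spot, short the forward).
At maturity, profit = |F_mkt − F*| = |77.70 − 75.1206| = £2.58 per share

£2.58 per share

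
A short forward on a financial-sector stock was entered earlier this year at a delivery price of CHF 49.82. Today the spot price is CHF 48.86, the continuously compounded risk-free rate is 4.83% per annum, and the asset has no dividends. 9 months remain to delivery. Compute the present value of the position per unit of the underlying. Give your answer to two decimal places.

-CHF 0.81

Current fair forward for the remaining 9 months: F = S·e^(r·T), r = 0.0483
F = 48.86 · e^(0.0483 × 9/12) = 48.86 × 1.036889 = 50.6624
Value of long forward = (F − K)·e^(−rT) = (50.6624 − 49.82) · e^(−0.0483·9/12)
= 0.8424 × 0.964423 = 0.81
Short position value = −(long value) = -CHF 0.81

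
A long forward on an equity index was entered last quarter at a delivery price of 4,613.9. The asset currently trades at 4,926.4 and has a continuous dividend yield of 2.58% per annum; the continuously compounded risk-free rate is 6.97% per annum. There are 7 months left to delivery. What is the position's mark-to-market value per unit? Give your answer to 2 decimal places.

Current fair forward for the remaining 7 months: F = S·e^((r − q)·T), (r − q) = 0.0697 − 0.0258 = 0.0439
F = 4926.4 · e^(0.0439 × 7/12) = 4926.4 × 1.02593904 = 5054.1861
Value of long forward = (F − K)·e^(−rT) = (5054.1861 − 4613.9) · e^(−0.0697·7/12)
= 440.2861 × 0.96015713 = 422.74

422.74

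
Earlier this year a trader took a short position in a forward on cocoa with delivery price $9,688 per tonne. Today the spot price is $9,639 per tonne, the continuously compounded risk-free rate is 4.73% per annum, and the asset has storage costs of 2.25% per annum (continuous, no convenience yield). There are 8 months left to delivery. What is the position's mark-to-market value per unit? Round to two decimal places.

Current fair forward for the remaining 8 months: F = S·e^((r + u)·T), (r + u) = 0.0473 + 0.0225 = 0.0698
F = 9639 · e^(0.0698 × 8/12) = 9639 × 1.04763300 = 10098.1345
Value of long forward = (F − K)·e^(−rT) = (10098.1345 − 9688) · e^(−0.0473·8/12)
= 410.1345 × 0.96895866 = 397.40
Short position value = −(long value) = -$397.40

-$397.40 per tonne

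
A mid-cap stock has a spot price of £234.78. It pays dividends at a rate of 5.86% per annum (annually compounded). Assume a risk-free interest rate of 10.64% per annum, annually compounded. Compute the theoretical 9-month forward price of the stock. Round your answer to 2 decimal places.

£242.69

F = S · (1+r)^T / (1+q)^T
= 234.78 × 1.078783 / 1.043636 = 234.78 × 1.033677
F = £242.69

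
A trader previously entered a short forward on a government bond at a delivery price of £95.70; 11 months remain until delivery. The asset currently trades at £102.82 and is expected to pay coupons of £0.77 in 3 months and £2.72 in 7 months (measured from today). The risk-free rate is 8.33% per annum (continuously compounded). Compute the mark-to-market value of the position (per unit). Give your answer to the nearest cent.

PV(remaining coupons) I = 0.77·e^(−0.0833·3/12) + 2.72·e^(−0.0833·7/12) = 3.3451
Current forward F = (S − I)·e^(rT) = (102.82 − 3.3451)·e^(0.0833·11/12) = 99.4749 × 1.079349 = 107.3681
Value (long) = (F − K)·e^(−rT) = (107.3681 − 95.70) × 0.926484 = 10.8103
Short position value = −(long value) = -£10.81

-£10.81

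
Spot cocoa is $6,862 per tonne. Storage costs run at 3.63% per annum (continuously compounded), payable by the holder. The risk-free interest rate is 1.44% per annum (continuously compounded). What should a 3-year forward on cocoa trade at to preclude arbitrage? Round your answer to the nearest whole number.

Net carry = r + u − y = 0.0144 + 0.0363 − 0.0000 = 0.0507
F = S·e^((r+u−y)T) = 6862 · e^(0.0507 × 3) = 6862 · e^0.152100
= 6862 × 1.164277 = $7,989 per tonne

$7,989 per tonne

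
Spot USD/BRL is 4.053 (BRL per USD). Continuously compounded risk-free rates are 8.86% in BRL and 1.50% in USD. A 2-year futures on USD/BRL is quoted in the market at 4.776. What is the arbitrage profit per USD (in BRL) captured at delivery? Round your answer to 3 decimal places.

Fair futures: F* = S·e^(carry·T), with carry = (r_BRL − r_USD) = 0.0886 − 0.0150 = 0.0736
F* = 4.053 · e^(0.0736 × 2) = 4.053 · e^0.147200 = 4.053 × 1.158586 = 4.6957
Market 4.776 > fair 4.6957: forward overpriced → cash-and-carry (buy spot, short the forward).
At maturity, profit = |F_mkt − F*| = |4.776 − 4.6957| = 0.080 per USD (in BRL)

0.080 per USD (in BRL)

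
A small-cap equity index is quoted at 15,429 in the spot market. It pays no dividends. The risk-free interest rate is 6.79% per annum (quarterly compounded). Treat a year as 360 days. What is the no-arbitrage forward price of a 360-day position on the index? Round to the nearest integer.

F = S · (1+r/4)^(4T)
= 15429 × 1.069649
F = 16,504

16,504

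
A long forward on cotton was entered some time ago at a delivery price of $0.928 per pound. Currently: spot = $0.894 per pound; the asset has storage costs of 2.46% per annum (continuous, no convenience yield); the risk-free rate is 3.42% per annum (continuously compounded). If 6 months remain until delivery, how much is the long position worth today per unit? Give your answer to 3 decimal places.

Current fair forward for the remaining 6 months: F = S·e^((r + u)·T), (r + u) = 0.0342 + 0.0246 = 0.0588
F = 0.894 · e^(0.0588 × 6/12) = 0.894 × 1.029836 = 0.9207
Value of long forward = (F − K)·e^(−rT) = (0.9207 − 0.928) · e^(−0.0342·6/12)
= -0.0073 × 0.983045 = -0.007

-$0.007 per pound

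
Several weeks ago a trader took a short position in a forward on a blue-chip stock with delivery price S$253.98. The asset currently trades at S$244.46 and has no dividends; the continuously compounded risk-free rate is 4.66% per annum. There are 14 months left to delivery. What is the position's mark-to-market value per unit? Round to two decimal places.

-S$3.92

Current fair forward for the remaining 14 months: F = S·e^(r·T), r = 0.0466
F = 244.46 · e^(0.0466 × 14/12) = 244.46 × 1.055872 = 258.1185
Value of long forward = (F − K)·e^(−rT) = (258.1185 − 253.98) · e^(−0.0466·14/12)
= 4.1385 × 0.947085 = 3.92
Short position value = −(long value) = -S$3.92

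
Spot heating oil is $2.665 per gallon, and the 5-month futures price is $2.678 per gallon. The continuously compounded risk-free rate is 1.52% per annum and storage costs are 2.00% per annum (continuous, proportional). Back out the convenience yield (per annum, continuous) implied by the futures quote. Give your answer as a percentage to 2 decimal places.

F = S·e^((r+u−y)T) ⇒ (r+u−y) = ln(F/S)/T
ln(2.678/2.665) = 0.004866; /T ⇒ 0.011678
y = r + u − ln(F/S)/T = 0.0152 + 0.0200 − 0.011678 = 0.023522
y = 2.35%

2.35%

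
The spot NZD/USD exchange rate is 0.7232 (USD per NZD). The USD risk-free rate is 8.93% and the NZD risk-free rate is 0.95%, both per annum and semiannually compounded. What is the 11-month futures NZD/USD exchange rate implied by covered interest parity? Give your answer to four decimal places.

By covered interest parity, F = S · (1+r_USD/2)^(2T) / (1+r_NZD/2)^(2T)
= 0.7232 × 1.083378 / 1.008726 = 0.7232 × 1.074006
F = 0.7767 USD per NZD

0.7767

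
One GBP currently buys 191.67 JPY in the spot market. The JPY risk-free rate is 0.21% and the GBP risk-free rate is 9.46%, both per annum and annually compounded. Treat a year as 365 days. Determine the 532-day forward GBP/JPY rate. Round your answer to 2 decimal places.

168.53

By covered interest parity, F = S · (1+r_JPY)^T / (1+r_GBP)^T
= 191.67 × 1.003062 / 1.140817 = 191.67 × 0.879249
F = 168.53 JPY per GBP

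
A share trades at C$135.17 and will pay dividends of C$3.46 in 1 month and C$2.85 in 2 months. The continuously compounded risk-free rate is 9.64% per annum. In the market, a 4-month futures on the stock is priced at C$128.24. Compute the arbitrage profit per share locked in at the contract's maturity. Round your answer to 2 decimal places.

PV(dividends) I = 3.46·e^(−0.0964·1/12) + 2.85·e^(−0.0964·2/12) = 6.2369
Fair futures F* = (S − I)·e^(rT) = (135.17 − 6.2369)·e^0.032133 = 128.9331 × 1.032655 = 133.1434
Market C$128.24 < fair 133.1434: forward underpriced → reverse cash-and-carry (short the stock, invest proceeds at r, pay the dividends, go long the forward).
Profit at T = |F_mkt − F*| = |128.24 − 133.1434| = C$4.90 per share

C$4.90 per share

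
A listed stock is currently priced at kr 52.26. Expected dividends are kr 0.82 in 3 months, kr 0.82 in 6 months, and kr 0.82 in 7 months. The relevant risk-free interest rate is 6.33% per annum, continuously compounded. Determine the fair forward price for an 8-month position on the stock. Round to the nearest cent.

kr 52.02

PV(dividends) I = 0.82·e^(−0.0633·3/12) + 0.82·e^(−0.0633·6/12) + 0.82·e^(−0.0633·7/12)
I = 0.8071 + 0.7945 + 0.7903 = 2.3919
F = (S − I)·e^(rT) = (52.26 − 2.3919) · e^(0.0633·8/12)
= 49.8681 · e^0.042200 = 49.8681 × 1.043103 = kr 52.02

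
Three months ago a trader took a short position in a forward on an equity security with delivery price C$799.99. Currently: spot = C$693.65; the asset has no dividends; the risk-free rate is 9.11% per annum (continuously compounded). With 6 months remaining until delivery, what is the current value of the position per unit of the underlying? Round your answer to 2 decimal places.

C$70.72

Current fair forward for the remaining 6 months: F = S·e^(r·T), r = 0.0911
F = 693.65 · e^(0.0911 × 6/12) = 693.65 × 1.046603 = 725.9762
Value of long forward = (F − K)·e^(−rT) = (725.9762 − 799.99) · e^(−0.0911·6/12)
= -74.0138 × 0.955472 = -70.72
Short position value = −(long value) = C$70.72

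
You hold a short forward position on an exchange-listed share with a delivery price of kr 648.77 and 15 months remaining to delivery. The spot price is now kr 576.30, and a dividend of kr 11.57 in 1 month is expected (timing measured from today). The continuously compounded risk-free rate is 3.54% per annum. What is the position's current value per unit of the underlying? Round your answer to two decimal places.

PV(remaining dividends) I = 11.57·e^(−0.0354·1/12) = 11.5359
Current forward F = (S − I)·e^(rT) = (576.30 − 11.5359)·e^(0.0354·15/12) = 564.7641 × 1.045244 = 590.3163
Value (long) = (F − K)·e^(−rT) = (590.3163 − 648.77) × 0.956715 = -55.9235
Short position value = −(long value) = kr 55.92

kr 55.92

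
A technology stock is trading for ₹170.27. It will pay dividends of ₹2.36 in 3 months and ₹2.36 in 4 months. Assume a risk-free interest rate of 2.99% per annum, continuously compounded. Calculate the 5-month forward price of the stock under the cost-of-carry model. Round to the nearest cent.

PV(dividends) I = 2.36·e^(−0.0299·3/12) + 2.36·e^(−0.0299·4/12)
I = 2.3424 + 2.3366 = 4.6790
F = (S − I)·e^(rT) = (170.27 − 4.6790) · e^(0.0299·5/12)
= 165.5910 · e^0.012458 = 165.5910 × 1.012536 = ₹167.67

₹167.67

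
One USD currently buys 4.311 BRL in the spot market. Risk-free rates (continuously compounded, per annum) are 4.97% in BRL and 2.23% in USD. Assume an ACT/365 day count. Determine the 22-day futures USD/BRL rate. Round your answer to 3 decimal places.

4.318

F = S·e^((r_BRL − r_USD)T) = 4.311 · e^((0.0497 − 0.0223) × 22/365)
= 4.311 · e^0.001652 = 4.311 × 1.001653
F = 4.318 BRL per USD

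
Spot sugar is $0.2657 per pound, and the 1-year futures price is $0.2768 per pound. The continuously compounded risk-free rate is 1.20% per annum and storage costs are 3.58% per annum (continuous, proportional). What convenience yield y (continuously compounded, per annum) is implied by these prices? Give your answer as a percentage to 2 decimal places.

0.69%

F = S·e^((r+u−y)T) ⇒ (r+u−y) = ln(F/S)/T
ln(0.2768/0.2657) = 0.040927; /T ⇒ 0.040927
y = r + u − ln(F/S)/T = 0.0120 + 0.0358 − 0.040927 = 0.006873
y = 0.69%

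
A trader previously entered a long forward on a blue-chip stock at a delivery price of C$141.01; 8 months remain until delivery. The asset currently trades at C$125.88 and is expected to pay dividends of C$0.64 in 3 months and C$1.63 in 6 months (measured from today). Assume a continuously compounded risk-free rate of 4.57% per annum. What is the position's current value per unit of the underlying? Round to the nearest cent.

-C$13.12

PV(remaining dividends) I = 0.64·e^(−0.0457·3/12) + 1.63·e^(−0.0457·6/12) = 2.2259
Current forward F = (S − I)·e^(rT) = (125.88 − 2.2259)·e^(0.0457·8/12) = 123.6541 × 1.030936 = 127.4795
Value (long) = (F − K)·e^(−rT) = (127.4795 − 141.01) × 0.969993 = -13.1245
Value = -C$13.12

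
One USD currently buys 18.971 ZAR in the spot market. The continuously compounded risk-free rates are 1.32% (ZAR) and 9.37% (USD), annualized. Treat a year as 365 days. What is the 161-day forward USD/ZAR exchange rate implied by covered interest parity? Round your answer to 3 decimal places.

F = S·e^((r_ZAR − r_USD)T) = 18.971 · e^((0.0132 − 0.0937) × 161/365)
= 18.971 · e^-0.035508 = 18.971 × 0.965115
F = 18.309 ZAR per USD

18.309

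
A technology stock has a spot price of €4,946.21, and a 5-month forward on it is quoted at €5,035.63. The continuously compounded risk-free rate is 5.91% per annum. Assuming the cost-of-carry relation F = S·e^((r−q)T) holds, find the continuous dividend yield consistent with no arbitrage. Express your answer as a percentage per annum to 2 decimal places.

1.61%

From F = S·e^((r−q)T): (r − q) = ln(F/S)/T
ln(5035.63/4946.21) = ln(1.018078) = 0.017917
(r − q) = 0.017917 / (5/12) = 0.043001
q = r − ln(F/S)/T = 0.0591 − 0.043001 = 0.016099
q = 1.61%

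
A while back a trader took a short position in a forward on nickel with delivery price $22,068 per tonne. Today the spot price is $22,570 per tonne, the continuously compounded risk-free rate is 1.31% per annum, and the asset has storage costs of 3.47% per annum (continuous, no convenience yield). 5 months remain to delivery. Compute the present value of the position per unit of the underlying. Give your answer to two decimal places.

Current fair forward for the remaining 5 months: F = S·e^((r + u)·T), (r + u) = 0.0131 + 0.0347 = 0.0478
F = 22570 · e^(0.0478 × 5/12) = 22570 × 1.02011633 = 23024.0256
Value of long forward = (F − K)·e^(−rT) = (23024.0256 − 22068) · e^(−0.0131·5/12)
= 956.0256 × 0.99455654 = 950.82
Short position value = −(long value) = -$950.82

-$950.82 per tonne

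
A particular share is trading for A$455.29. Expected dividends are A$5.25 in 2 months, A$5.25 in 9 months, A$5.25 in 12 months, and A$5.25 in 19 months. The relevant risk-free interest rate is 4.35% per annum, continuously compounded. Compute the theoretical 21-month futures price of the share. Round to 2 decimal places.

A$469.48

PV(dividends) I = 5.25·e^(−0.0435·2/12) + 5.25·e^(−0.0435·9/12) + 5.25·e^(−0.0435·12/12) + 5.25·e^(−0.0435·19/12)
I = 5.2121 + 5.0815 + 5.0265 + 4.9006 = 20.2207
F = (S − I)·e^(rT) = (455.29 − 20.2207) · e^(0.0435·21/12)
= 435.0693 · e^0.076125 = 435.0693 × 1.079097 = A$469.48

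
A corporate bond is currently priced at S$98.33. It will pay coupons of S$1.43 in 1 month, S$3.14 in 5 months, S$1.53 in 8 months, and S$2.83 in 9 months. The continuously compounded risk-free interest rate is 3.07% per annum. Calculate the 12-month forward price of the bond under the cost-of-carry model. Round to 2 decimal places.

PV(coupons) I = 1.43·e^(−0.0307·1/12) + 3.14·e^(−0.0307·5/12) + 1.53·e^(−0.0307·8/12) + 2.83·e^(−0.0307·9/12)
I = 1.4263 + 3.1001 + 1.4990 + 2.7656 = 8.7910
F = (S − I)·e^(rT) = (98.33 − 8.7910) · e^(0.0307·12/12)
= 89.5390 · e^0.030700 = 89.5390 × 1.031176 = S$92.33

S$92.33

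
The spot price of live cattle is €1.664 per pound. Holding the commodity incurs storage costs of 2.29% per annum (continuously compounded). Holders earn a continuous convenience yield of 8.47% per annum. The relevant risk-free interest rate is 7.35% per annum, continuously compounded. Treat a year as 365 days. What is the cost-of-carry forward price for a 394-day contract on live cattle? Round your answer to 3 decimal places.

Net carry = r + u − y = 0.0735 + 0.0229 − 0.0847 = 0.0117
F = S·e^((r+u−y)T) = 1.664 · e^(0.0117 × 394/365) = 1.664 · e^0.012630
= 1.664 × 1.012710 = €1.685 per pound

€1.685 per pound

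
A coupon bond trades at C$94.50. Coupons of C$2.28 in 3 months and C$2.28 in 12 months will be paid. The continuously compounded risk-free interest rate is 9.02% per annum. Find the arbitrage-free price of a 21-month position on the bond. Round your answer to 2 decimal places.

PV(coupons) I = 2.28·e^(−0.0902·3/12) + 2.28·e^(−0.0902·12/12)
I = 2.2292 + 2.0833 = 4.3125
F = (S − I)·e^(rT) = (94.50 − 4.3125) · e^(0.0902·21/12)
= 90.1875 · e^0.157850 = 90.1875 × 1.170991 = C$105.61

C$105.61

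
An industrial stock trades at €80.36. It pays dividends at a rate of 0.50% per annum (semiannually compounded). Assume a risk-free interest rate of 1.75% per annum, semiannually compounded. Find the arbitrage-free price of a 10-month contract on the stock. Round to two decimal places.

€81.20

F = S · (1+r/2)^(2T) / (1+q/2)^(2T)
= 80.36 × 1.014626 / 1.004170 = 80.36 × 1.010413
F = €81.20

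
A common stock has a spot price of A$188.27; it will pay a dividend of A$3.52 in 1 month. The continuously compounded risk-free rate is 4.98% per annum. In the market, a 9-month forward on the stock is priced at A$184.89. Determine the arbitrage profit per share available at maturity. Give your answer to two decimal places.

A$6.91 per share

PV(dividends) I = 3.52·e^(−0.0498·1/12) = 3.5054
Fair forward F* = (S − I)·e^(rT) = (188.27 − 3.5054)·e^0.037350 = 184.7646 × 1.038056 = 191.7960
Market A$184.89 < fair 191.7960: forward underpriced → reverse cash-and-carry (short the stock, invest proceeds at r, pay the dividends, go long the forward).
Profit at T = |F_mkt − F*| = |184.89 − 191.7960| = A$6.91 per share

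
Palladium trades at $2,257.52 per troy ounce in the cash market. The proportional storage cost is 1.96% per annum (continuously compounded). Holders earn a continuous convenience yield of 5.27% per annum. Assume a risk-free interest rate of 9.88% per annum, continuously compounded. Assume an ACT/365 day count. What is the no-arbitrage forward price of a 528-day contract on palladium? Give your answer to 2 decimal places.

$2,482.60 per troy ounce

Net carry = r + u − y = 0.0988 + 0.0196 − 0.0527 = 0.0657
F = S·e^((r+u−y)T) = 2257.52 · e^(0.0657 × 528/365) = 2257.52 · e^0.09504000
= 2257.52 × 1.09970284 = $2,482.60 per troy ounce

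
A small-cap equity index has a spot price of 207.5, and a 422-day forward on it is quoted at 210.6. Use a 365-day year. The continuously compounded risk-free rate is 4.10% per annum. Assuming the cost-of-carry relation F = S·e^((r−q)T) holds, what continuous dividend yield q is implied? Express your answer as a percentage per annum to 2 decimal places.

2.82%

From F = S·e^((r−q)T): (r − q) = ln(F/S)/T
ln(210.6/207.5) = ln(1.014940) = 0.014829
(r − q) = 0.014829 / (422/365) = 0.012826
q = r − ln(F/S)/T = 0.0410 − 0.012826 = 0.028174
q = 2.82%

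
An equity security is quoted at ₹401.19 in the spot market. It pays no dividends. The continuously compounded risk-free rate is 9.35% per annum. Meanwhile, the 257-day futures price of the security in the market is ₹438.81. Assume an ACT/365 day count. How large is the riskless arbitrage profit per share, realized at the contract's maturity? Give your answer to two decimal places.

Fair futures: F* = S·e^(carry·T), with carry = r = 0.0935
F* = 401.19 · e^(0.0935 × 257/365) = 401.19 · e^0.065834 = 401.19 × 1.068049 = ₹428.4906
Market ₹438.81 > fair ₹428.4906: forward overpriced → cash-and-carry (buy spot, short the forward).
At maturity, profit = |F_mkt − F*| = |438.81 − 428.4906| = ₹10.32 per share

₹10.32 per share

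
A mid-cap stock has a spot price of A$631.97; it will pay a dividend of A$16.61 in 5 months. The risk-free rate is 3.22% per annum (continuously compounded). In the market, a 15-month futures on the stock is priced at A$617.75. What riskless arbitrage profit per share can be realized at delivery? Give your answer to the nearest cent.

PV(dividends) I = 16.61·e^(−0.0322·5/12) = 16.3886
Fair futures F* = (S − I)·e^(rT) = (631.97 − 16.3886)·e^0.040250 = 615.5814 × 1.041071 = 640.8639
Market A$617.75 < fair 640.8639: forward underpriced → reverse cash-and-carry (short the stock, invest proceeds at r, pay the dividends, go long the forward).
Profit at T = |F_mkt − F*| = |617.75 − 640.8639| = A$23.11 per share

A$23.11 per share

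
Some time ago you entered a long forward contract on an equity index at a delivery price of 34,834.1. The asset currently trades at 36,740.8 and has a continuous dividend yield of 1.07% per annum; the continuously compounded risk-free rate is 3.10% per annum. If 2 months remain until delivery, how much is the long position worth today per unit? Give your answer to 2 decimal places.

2020.75

Current fair forward for the remaining 2 months: F = S·e^((r − q)·T), (r − q) = 0.0310 − 0.0107 = 0.0203
F = 36740.8 · e^(0.0203 × 2/12) = 36740.8 × 1.00338906 = 36865.3168
Value of long forward = (F − K)·e^(−rT) = (36865.3168 − 34834.1) · e^(−0.0310·2/12)
= 2031.2168 × 0.99484666 = 2020.75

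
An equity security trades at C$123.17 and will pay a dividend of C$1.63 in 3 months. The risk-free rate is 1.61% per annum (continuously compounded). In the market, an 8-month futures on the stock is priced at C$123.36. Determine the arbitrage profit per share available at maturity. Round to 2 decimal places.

C$0.50 per share

PV(dividends) I = 1.63·e^(−0.0161·3/12) = 1.6235
Fair futures F* = (S − I)·e^(rT) = (123.17 − 1.6235)·e^0.010733 = 121.5465 × 1.010791 = 122.8581
Market C$123.36 > fair 122.8581: forward overpriced → cash-and-carry (borrow at r, buy the stock and collect the dividends, short the forward).
Profit at T = |F_mkt − F*| = |123.36 − 122.8581| = C$0.50 per share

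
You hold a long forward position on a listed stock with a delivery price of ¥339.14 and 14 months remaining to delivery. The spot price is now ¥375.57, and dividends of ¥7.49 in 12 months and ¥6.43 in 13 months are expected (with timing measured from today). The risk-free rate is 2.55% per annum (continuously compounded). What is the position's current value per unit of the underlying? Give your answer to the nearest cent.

PV(remaining dividends) I = 7.49·e^(−0.0255·12/12) + 6.43·e^(−0.0255·13/12) = 13.5562
Current forward F = (S − I)·e^(rT) = (375.57 − 13.5562)·e^(0.0255·14/12) = 362.0138 × 1.030197 = 372.9455
Value (long) = (F − K)·e^(−rT) = (372.9455 − 339.14) × 0.970688 = 32.8146
Value = ¥32.81

¥32.81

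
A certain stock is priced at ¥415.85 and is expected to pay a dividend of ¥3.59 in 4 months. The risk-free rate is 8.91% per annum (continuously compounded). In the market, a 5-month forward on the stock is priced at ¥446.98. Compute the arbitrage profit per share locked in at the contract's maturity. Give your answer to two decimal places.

¥19.02 per share

PV(dividends) I = 3.59·e^(−0.0891·4/12) = 3.4849
Fair forward F* = (S − I)·e^(rT) = (415.85 − 3.4849)·e^0.037125 = 412.3651 × 1.037823 = 427.9620
Market ¥446.98 > fair 427.9620: forward overpriced → cash-and-carry (borrow at r, buy the stock and collect the dividends, short the forward).
Profit at T = |F_mkt − F*| = |446.98 − 427.9620| = ¥19.02 per share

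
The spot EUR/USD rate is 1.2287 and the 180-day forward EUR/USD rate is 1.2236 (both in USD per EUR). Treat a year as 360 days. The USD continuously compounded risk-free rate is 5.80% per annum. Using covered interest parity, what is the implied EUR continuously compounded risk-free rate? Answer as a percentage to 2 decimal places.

F = S·e^((r_USD − r_EUR)T) ⇒ r_EUR = r_USD − ln(F/S)/T
ln(1.2236/1.2287) = -0.004159; /(180/360) = -0.008318
r_EUR = 0.0580 + 0.008318 = 0.066318
r_EUR = 6.63%

6.63%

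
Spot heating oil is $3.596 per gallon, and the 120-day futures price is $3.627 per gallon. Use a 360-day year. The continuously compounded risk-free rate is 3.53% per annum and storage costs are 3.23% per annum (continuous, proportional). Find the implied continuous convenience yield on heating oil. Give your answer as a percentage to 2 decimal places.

4.18%

F = S·e^((r+u−y)T) ⇒ (r+u−y) = ln(F/S)/T
ln(3.627/3.596) = 0.008584; /T ⇒ 0.025752
y = r + u − ln(F/S)/T = 0.0353 + 0.0323 − 0.025752 = 0.041848
y = 4.18%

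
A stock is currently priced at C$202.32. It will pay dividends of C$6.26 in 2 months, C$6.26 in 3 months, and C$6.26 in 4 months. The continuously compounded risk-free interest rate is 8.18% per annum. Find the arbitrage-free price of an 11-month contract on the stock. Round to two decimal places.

PV(dividends) I = 6.26·e^(−0.0818·2/12) + 6.26·e^(−0.0818·3/12) + 6.26·e^(−0.0818·4/12)
I = 6.1752 + 6.1333 + 6.0916 = 18.4001
F = (S − I)·e^(rT) = (202.32 − 18.4001) · e^(0.0818·11/12)
= 183.9199 · e^0.074983 = 183.9199 × 1.077866 = C$198.24

C$198.24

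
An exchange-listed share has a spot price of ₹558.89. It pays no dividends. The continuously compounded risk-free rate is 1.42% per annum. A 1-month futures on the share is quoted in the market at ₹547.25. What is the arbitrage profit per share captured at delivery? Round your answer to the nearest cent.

₹12.30 per share

Fair futures: F* = S·e^(carry·T), with carry = r = 0.0142
F* = 558.89 · e^(0.0142 × 1/12) = 558.89 · e^0.001183 = 558.89 × 1.001184 = ₹559.5517
Market ₹547.25 < fair ₹559.5517: forward underpriced → reverse cash-and-carry (short spot, go long the forward).
At maturity, profit = |F_mkt − F*| = |547.25 − 559.5517| = ₹12.30 per share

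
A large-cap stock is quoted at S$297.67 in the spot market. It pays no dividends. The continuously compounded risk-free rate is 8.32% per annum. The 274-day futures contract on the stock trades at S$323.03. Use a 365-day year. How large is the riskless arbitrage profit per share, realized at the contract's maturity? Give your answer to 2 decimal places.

Fair futures: F* = S·e^(carry·T), with carry = r = 0.0832
F* = 297.67 · e^(0.0832 × 274/365) = 297.67 · e^0.062457 = 297.67 × 1.064449 = S$316.8545
Market S$323.03 > fair S$316.8545: forward overpriced → cash-and-carry (buy spot, short the forward).
At maturity, profit = |F_mkt − F*| = |323.03 − 316.8545| = S$6.18 per share

S$6.18 per share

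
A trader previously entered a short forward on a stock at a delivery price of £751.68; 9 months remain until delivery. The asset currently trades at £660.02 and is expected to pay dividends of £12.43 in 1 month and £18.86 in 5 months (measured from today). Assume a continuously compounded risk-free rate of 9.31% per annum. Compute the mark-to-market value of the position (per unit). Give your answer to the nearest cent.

£71.44

PV(remaining dividends) I = 12.43·e^(−0.0931·1/12) + 18.86·e^(−0.0931·5/12) = 30.4763
Current forward F = (S − I)·e^(rT) = (660.02 − 30.4763)·e^(0.0931·9/12) = 629.5437 × 1.072321 = 675.0729
Value (long) = (F − K)·e^(−rT) = (675.0729 − 751.68) × 0.932557 = -71.4405
Short position value = −(long value) = £71.44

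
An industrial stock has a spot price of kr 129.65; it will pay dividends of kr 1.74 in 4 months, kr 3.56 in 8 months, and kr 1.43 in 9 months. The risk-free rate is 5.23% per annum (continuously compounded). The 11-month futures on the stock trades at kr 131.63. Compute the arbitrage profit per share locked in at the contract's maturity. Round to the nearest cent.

kr 2.46 per share

PV(dividends) I = 1.74·e^(−0.0523·4/12) + 3.56·e^(−0.0523·8/12) + 1.43·e^(−0.0523·9/12) = 6.5229
Fair futures F* = (S − I)·e^(rT) = (129.65 − 6.5229)·e^0.047942 = 123.1271 × 1.049110 = 129.1739
Market kr 131.63 > fair 129.1739: forward overpriced → cash-and-carry (borrow at r, buy the stock and collect the dividends, short the forward).
Profit at T = |F_mkt − F*| = |131.63 − 129.1739| = kr 2.46 per share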